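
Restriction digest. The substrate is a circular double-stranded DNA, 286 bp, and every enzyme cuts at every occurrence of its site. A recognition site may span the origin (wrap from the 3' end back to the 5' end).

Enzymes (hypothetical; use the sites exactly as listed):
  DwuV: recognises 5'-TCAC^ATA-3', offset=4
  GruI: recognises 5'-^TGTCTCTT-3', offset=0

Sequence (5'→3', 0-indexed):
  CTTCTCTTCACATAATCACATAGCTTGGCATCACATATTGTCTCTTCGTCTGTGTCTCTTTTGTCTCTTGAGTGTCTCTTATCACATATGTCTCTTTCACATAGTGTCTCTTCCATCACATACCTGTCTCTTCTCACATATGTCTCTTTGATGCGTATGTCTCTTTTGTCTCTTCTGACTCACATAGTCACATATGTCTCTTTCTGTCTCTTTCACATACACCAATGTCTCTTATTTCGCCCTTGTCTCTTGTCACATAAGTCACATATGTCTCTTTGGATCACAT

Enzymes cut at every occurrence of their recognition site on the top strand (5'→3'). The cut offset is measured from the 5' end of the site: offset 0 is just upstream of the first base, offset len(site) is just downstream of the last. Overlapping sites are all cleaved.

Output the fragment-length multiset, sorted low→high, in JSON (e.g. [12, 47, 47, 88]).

Per-enzyme occurrences:
  DwuV TCACATA/4: at [7, 15, 30, 81, 96, 115, 133, 179, 187, 212, 252, 261] ⇒ [11, 19, 34, 85, 100, 119, 137, 183, 191, 216, 256, 265]
  GruI TGTCTCTT/0: at [38, 52, 61, 72, 88, 104, 124, 140, 157, 166, 194, 204, 225, 243, 268] ⇒ [38, 52, 61, 72, 88, 104, 124, 140, 157, 166, 194, 204, 225, 243, 268]

Pooled cuts: [11, 19, 34, 38, 52, 61, 72, 85, 88, 100, 104, 119, 124, 137, 140, 157, 166, 183, 191, 194, 204, 216, 225, 243, 256, 265, 268]

Fragments:
  11→19: 8 bp
  19→34: 15 bp
  34→38: 4 bp
  38→52: 14 bp
  52→61: 9 bp
  61→72: 11 bp
  72→85: 13 bp
  85→88: 3 bp
  88→100: 12 bp
  100→104: 4 bp
  104→119: 15 bp
  119→124: 5 bp
  124→137: 13 bp
  137→140: 3 bp
  140→157: 17 bp
  157→166: 9 bp
  166→183: 17 bp
  183→191: 8 bp
  191→194: 3 bp
  194→204: 10 bp
  204→216: 12 bp
  216→225: 9 bp
  225→243: 18 bp
  243→256: 13 bp
  256→265: 9 bp
  265→268: 3 bp
  268→11 (wrap): 286-268+11 = 29 bp

[3,3,3,3,4,4,5,8,8,9,9,9,9,10,11,12,12,13,13,13,14,15,15,17,17,18,29]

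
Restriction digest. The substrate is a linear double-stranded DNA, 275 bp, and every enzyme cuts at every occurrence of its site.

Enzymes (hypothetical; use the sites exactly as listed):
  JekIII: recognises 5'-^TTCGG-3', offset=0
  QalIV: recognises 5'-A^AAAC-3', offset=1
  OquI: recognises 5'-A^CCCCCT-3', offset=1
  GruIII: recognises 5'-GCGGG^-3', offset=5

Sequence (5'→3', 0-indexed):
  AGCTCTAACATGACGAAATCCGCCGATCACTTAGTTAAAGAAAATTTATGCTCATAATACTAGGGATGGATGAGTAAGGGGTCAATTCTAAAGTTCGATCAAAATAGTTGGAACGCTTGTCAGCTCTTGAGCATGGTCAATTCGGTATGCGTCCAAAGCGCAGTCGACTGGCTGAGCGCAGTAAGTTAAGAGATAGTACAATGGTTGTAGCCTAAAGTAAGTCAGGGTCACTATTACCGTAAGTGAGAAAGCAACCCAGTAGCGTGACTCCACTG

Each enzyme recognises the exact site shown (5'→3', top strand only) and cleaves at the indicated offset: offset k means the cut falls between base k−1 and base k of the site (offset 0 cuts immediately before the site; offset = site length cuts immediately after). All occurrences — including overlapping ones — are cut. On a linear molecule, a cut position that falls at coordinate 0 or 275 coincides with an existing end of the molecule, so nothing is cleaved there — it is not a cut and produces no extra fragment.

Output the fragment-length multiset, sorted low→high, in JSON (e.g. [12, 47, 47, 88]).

Per-enzyme occurrences:
  JekIII TTCGG/0: at [140] ⇒ [140]
  QalIV (AAAAC, off=1): no sites
  OquI (ACCCCCT, off=1): no sites
  GruIII (GCGGG, off=5): no sites

All cut coordinates (distinct, sorted): [140]

Fragments:
  [0,140): 140 bp
  [140,275): 135 bp

[135,140]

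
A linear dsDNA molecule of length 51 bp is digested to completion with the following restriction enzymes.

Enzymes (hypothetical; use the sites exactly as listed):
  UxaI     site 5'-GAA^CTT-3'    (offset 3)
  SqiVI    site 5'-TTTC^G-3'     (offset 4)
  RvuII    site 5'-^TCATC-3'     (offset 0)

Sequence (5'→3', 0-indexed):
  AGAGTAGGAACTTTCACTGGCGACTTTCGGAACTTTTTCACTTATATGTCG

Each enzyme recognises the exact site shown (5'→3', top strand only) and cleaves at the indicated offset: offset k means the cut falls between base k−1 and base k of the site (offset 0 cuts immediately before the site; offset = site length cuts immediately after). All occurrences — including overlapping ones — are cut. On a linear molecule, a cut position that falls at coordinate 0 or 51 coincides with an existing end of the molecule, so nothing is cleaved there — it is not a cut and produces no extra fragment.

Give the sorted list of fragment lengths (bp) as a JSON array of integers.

[4,10,18,19]

Scan for sites:
  UxaI (GAACTT, off=3): starts [7, 29] → cuts [10, 32]
  SqiVI (TTTCG, off=4): starts [24] → cuts [28]
  RvuII (TCATC, off=0): no sites

Pooled cuts: [10, 28, 32]

Fragments:
  [0,10): 10 bp
  [10,28): 18 bp
  [28,32): 4 bp
  [32,51): 19 bp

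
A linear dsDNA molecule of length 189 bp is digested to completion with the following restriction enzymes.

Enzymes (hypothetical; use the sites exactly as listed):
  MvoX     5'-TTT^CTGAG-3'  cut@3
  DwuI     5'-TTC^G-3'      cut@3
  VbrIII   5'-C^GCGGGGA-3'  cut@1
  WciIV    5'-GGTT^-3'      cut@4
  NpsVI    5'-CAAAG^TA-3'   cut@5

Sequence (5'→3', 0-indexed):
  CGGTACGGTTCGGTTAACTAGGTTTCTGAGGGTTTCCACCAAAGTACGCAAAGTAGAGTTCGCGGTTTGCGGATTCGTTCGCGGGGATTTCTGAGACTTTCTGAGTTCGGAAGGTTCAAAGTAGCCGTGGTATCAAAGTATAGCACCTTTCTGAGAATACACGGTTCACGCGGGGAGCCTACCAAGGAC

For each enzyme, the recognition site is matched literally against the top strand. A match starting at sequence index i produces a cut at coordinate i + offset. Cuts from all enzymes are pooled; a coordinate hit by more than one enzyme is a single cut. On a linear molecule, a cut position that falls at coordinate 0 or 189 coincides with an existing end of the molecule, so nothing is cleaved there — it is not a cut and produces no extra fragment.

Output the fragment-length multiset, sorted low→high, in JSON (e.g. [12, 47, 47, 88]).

[1,1,3,4,4,5,6,8,8,8,9,9,9,9,10,10,10,10,12,16,17,20]

Scan for sites:
  MvoX (TTTCTGAG, off=3): starts [22, 87, 97, 147] → cuts [25, 90, 100, 150]
  DwuI (TTCG, off=3): starts [8, 58, 73, 77, 105] → cuts [11, 61, 76, 80, 108]
  VbrIII (CGCGGGGA, off=1): starts [79, 168] → cuts [80, 169]
  WciIV (GGTT, off=4): starts [6, 11, 20, 30, 63, 112, 162] → cuts [10, 15, 24, 34, 67, 116, 166]
  NpsVI (CAAAGTA, off=5): starts [39, 48, 116, 133] → cuts [44, 53, 121, 138]

All cut coordinates (distinct, sorted): [10, 11, 15, 24, 25, 34, 44, 53, 61, 67, 76, 80, 90, 100, 108, 116, 121, 138, 150, 166, 169]

Fragment lengths:
  [0,10): 10 bp
  [10,11): 1 bp
  [11,15): 4 bp
  [15,24): 9 bp
  [24,25): 1 bp
  [25,34): 9 bp
  [34,44): 10 bp
  [44,53): 9 bp
  [53,61): 8 bp
  [61,67): 6 bp
  [67,76): 9 bp
  [76,80): 4 bp
  [80,90): 10 bp
  [90,100): 10 bp
  [100,108): 8 bp
  [108,116): 8 bp
  [116,121): 5 bp
  [121,138): 17 bp
  [138,150): 12 bp
  [150,166): 16 bp
  [166,169): 3 bp
  [169,189): 20 bp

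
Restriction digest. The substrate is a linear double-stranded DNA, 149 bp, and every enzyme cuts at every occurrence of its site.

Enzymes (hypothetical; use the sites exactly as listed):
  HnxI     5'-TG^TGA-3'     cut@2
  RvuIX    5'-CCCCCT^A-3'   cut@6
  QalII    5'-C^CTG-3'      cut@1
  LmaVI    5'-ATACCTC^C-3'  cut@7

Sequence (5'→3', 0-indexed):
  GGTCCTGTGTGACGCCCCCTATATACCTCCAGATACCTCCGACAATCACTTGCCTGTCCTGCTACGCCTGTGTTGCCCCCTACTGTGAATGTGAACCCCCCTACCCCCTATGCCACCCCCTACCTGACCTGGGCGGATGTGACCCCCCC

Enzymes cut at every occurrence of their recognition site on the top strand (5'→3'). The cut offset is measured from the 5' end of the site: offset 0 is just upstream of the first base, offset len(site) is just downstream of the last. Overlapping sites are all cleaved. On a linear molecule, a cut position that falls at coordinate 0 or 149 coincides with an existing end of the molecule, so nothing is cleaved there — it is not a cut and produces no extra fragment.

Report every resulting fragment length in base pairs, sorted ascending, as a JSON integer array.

Site scan:
  HnxI (TGTGA, off=2): starts [7, 83, 89, 137] → cuts [9, 85, 91, 139]
  RvuIX (CCCCCTA, off=6): starts [14, 75, 96, 103, 115] → cuts [20, 81, 102, 109, 121]
  QalII (CCTG, off=1): starts [3, 52, 57, 66, 122, 127] → cuts [4, 53, 58, 67, 123, 128]
  LmaVI (ATACCTCC, off=7): starts [22, 32] → cuts [29, 39]

All cut coordinates (distinct, sorted): [4, 9, 20, 29, 39, 53, 58, 67, 81, 85, 91, 102, 109, 121, 123, 128, 139]

Fragment lengths:
  [0,4): 4 bp
  [4,9): 5 bp
  [9,20): 11 bp
  [20,29): 9 bp
  [29,39): 10 bp
  [39,53): 14 bp
  [53,58): 5 bp
  [58,67): 9 bp
  [67,81): 14 bp
  [81,85): 4 bp
  [85,91): 6 bp
  [91,102): 11 bp
  [102,109): 7 bp
  [109,121): 12 bp
  [121,123): 2 bp
  [123,128): 5 bp
  [128,139): 11 bp
  [139,149): 10 bp

[2,4,4,5,5,5,6,7,9,9,10,10,11,11,11,12,14,14]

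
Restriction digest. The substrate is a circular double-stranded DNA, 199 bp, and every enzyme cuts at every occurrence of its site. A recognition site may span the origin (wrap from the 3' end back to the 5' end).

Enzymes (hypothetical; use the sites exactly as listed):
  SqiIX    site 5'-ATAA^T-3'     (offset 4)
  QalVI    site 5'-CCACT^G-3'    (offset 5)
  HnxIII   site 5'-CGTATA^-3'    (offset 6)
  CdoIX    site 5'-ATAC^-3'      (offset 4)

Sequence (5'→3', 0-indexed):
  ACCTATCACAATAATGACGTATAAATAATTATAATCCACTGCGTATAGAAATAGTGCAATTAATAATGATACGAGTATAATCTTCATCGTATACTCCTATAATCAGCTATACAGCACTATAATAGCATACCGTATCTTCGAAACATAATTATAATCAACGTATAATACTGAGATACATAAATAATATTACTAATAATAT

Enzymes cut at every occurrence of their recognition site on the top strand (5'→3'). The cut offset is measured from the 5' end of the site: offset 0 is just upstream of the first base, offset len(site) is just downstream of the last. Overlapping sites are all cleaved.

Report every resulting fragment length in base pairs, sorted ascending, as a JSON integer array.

[1,1,3,5,5,6,6,6,6,7,8,8,8,8,8,9,10,10,10,12,12,13,18,19]

Site scan:
  SqiIX (ATAAT, off=4): starts [10, 24, 30, 62, 76, 98, 118, 144, 150, 161, 180, 192] → cuts [14, 28, 34, 66, 80, 102, 122, 148, 154, 165, 184, 196]
  QalVI (CCACTG, off=5): starts [35] → cuts [40]
  HnxIII (CGTATA, off=6): starts [17, 41, 87, 158] → cuts [23, 47, 93, 164]
  CdoIX (ATAC, off=4): starts [68, 90, 108, 126, 164, 172, 197] → cuts [2, 72, 94, 112, 130, 168, 176]

All cut coordinates (distinct, sorted): [2, 14, 23, 28, 34, 40, 47, 66, 72, 80, 93, 94, 102, 112, 122, 130, 148, 154, 164, 165, 168, 176, 184, 196]

Fragments:
  2→14: 12 bp
  14→23: 9 bp
  23→28: 5 bp
  28→34: 6 bp
  34→40: 6 bp
  40→47: 7 bp
  47→66: 19 bp
  66→72: 6 bp
  72→80: 8 bp
  80→93: 13 bp
  93→94: 1 bp
  94→102: 8 bp
  102→112: 10 bp
  112→122: 10 bp
  122→130: 8 bp
  130→148: 18 bp
  148→154: 6 bp
  154→164: 10 bp
  164→165: 1 bp
  165→168: 3 bp
  168→176: 8 bp
  176→184: 8 bp
  184→196: 12 bp
  196→2 (wrap): 199-196+2 = 5 bp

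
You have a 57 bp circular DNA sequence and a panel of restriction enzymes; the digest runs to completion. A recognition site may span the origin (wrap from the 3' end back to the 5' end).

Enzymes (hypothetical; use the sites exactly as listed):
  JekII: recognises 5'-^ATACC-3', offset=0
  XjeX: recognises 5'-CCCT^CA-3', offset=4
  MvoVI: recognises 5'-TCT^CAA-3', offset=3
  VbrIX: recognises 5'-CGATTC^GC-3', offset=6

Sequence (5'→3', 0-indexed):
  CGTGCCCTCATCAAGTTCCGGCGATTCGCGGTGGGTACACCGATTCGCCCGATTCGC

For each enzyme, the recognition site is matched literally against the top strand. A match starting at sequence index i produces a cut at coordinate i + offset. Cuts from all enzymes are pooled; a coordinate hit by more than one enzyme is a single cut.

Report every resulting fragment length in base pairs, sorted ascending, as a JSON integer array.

Per-enzyme occurrences:
  JekII (ATACC, off=0): no sites
  XjeX (CCCTCA, off=4): starts [4] → cuts [8]
  MvoVI (TCTCAA, off=3): no sites
  VbrIX (CGATTCGC, off=6): starts [21, 40, 49] → cuts [27, 46, 55]

All cut coordinates (distinct, sorted): [8, 27, 46, 55]

Fragment lengths:
  8→27: 19 bp
  27→46: 19 bp
  46→55: 9 bp
  55→8 (wrap): 57-55+8 = 10 bp

[9,10,19,19]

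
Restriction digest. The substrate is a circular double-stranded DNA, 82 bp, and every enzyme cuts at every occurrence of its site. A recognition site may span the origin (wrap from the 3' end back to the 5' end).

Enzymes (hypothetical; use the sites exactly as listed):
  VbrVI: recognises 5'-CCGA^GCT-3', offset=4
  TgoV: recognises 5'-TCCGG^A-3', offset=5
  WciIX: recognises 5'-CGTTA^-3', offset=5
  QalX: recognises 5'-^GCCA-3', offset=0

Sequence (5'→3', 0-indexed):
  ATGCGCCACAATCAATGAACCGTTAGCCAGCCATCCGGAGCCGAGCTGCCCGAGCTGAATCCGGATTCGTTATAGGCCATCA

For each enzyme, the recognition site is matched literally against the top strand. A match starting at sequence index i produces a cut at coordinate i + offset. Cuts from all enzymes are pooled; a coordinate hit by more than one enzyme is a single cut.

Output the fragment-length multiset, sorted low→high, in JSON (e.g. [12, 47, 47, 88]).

Per-enzyme occurrences:
  VbrVI CCGAGCT/4: at [40, 49] ⇒ [44, 53]
  TgoV TCCGGA/5: at [33, 59] ⇒ [38, 64]
  WciIX CGTTA/5: at [20, 67] ⇒ [25, 72]
  QalX GCCA/0: at [4, 25, 29, 75] ⇒ [4, 25, 29, 75]

Pooled cuts: [4, 25, 29, 38, 44, 53, 64, 72, 75]

Fragments:
  4→25: 21 bp
  25→29: 4 bp
  29→38: 9 bp
  38→44: 6 bp
  44→53: 9 bp
  53→64: 11 bp
  64→72: 8 bp
  72→75: 3 bp
  75→4 (wrap): 82-75+4 = 11 bp

[3,4,6,8,9,9,11,11,21]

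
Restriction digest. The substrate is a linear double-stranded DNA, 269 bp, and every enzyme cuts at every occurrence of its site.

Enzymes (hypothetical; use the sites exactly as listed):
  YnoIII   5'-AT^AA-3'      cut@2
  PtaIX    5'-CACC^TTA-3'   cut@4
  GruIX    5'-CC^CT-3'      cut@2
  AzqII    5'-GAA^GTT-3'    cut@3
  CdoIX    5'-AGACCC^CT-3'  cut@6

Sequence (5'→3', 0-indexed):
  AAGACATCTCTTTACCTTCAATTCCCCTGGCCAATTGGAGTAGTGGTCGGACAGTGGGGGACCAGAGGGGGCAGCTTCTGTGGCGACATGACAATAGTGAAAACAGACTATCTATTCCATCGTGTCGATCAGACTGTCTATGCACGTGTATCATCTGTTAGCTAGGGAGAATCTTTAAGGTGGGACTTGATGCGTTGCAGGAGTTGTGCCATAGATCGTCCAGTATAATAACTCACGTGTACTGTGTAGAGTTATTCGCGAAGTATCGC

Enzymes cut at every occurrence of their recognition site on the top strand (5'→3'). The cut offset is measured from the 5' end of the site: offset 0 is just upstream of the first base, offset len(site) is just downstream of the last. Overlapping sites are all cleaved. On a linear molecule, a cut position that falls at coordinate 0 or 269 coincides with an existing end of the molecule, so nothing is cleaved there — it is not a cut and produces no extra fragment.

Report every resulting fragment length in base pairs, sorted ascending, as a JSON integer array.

[3,26,40,200]

Per-enzyme occurrences:
  YnoIII ATAA/2: at [224, 227] ⇒ [226, 229]
  PtaIX (CACCTTA, off=4): no sites
  GruIX CCCT/2: at [24] ⇒ [26]
  AzqII (GAAGTT, off=3): no sites
  CdoIX (AGACCCCT, off=6): no sites

All cut coordinates (distinct, sorted): [26, 226, 229]

Fragment lengths:
  [0,26): 26 bp
  [26,226): 200 bp
  [226,229): 3 bp
  [229,269): 40 bp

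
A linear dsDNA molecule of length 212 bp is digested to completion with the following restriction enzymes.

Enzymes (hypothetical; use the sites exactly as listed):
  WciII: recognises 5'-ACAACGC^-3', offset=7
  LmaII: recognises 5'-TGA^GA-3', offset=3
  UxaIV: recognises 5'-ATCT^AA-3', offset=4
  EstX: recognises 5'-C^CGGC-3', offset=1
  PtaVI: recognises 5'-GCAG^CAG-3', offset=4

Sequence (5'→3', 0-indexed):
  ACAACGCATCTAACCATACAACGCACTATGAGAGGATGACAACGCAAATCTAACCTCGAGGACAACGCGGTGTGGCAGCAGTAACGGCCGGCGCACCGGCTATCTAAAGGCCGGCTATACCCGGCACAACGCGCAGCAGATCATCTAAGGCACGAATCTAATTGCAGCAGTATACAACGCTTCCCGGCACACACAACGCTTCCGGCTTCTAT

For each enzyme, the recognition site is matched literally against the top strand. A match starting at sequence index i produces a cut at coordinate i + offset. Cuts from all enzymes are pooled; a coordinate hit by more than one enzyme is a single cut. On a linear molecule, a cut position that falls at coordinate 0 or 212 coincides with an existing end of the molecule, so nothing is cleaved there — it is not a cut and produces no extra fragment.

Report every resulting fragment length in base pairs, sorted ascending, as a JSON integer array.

Scan for sites:
  WciII (ACAACGC, off=7): starts [0, 17, 38, 61, 125, 173, 192] → cuts [7, 24, 45, 68, 132, 180, 199]
  LmaII (TGAGA, off=3): starts [28] → cuts [31]
  UxaIV (ATCTAA, off=4): starts [7, 47, 101, 142, 155] → cuts [11, 51, 105, 146, 159]
  EstX (CCGGC, off=1): starts [87, 95, 110, 120, 183, 201] → cuts [88, 96, 111, 121, 184, 202]
  PtaVI (GCAGCAG, off=4): starts [74, 132, 163] → cuts [78, 136, 167]

All cut coordinates (distinct, sorted): [7, 11, 24, 31, 45, 51, 68, 78, 88, 96, 105, 111, 121, 132, 136, 146, 159, 167, 180, 184, 199, 202]

Fragment lengths:
  [0,7): 7 bp
  [7,11): 4 bp
  [11,24): 13 bp
  [24,31): 7 bp
  [31,45): 14 bp
  [45,51): 6 bp
  [51,68): 17 bp
  [68,78): 10 bp
  [78,88): 10 bp
  [88,96): 8 bp
  [96,105): 9 bp
  [105,111): 6 bp
  [111,121): 10 bp
  [121,132): 11 bp
  [132,136): 4 bp
  [136,146): 10 bp
  [146,159): 13 bp
  [159,167): 8 bp
  [167,180): 13 bp
  [180,184): 4 bp
  [184,199): 15 bp
  [199,202): 3 bp
  [202,212): 10 bp

[3,4,4,4,6,6,7,7,8,8,9,10,10,10,10,10,11,13,13,13,14,15,17]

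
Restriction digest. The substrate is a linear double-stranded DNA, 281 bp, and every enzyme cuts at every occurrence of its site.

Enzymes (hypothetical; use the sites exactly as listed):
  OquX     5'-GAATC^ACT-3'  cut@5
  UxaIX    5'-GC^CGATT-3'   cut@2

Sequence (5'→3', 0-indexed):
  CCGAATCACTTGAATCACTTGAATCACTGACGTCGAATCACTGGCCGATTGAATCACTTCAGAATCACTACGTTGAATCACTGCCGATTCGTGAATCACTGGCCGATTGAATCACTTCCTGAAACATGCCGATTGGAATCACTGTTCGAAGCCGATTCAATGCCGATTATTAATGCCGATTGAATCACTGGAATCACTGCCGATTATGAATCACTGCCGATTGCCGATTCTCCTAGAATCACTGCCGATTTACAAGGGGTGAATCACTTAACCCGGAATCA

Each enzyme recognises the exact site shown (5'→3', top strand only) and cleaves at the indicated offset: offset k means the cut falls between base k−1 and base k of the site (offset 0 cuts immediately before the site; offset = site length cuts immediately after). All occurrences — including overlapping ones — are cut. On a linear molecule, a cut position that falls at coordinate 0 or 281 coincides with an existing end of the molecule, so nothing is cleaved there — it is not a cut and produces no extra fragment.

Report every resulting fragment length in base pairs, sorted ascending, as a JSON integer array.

[5,5,5,5,6,6,7,7,9,9,9,10,10,10,11,11,11,12,12,13,13,13,14,16,16,16,20]

Site scan:
  OquX (GAATCACT, off=5): starts [2, 11, 20, 34, 50, 61, 74, 92, 108, 135, 181, 190, 207, 235, 260] → cuts [7, 16, 25, 39, 55, 66, 79, 97, 113, 140, 186, 195, 212, 240, 265]
  UxaIX (GCCGATT, off=2): starts [43, 82, 101, 127, 150, 161, 174, 198, 215, 222, 243] → cuts [45, 84, 103, 129, 152, 163, 176, 200, 217, 224, 245]

Pooled cuts: [7, 16, 25, 39, 45, 55, 66, 79, 84, 97, 103, 113, 129, 140, 152, 163, 176, 186, 195, 200, 212, 217, 224, 240, 245, 265]

Fragments:
  [0,7): 7 bp
  [7,16): 9 bp
  [16,25): 9 bp
  [25,39): 14 bp
  [39,45): 6 bp
  [45,55): 10 bp
  [55,66): 11 bp
  [66,79): 13 bp
  [79,84): 5 bp
  [84,97): 13 bp
  [97,103): 6 bp
  [103,113): 10 bp
  [113,129): 16 bp
  [129,140): 11 bp
  [140,152): 12 bp
  [152,163): 11 bp
  [163,176): 13 bp
  [176,186): 10 bp
  [186,195): 9 bp
  [195,200): 5 bp
  [200,212): 12 bp
  [212,217): 5 bp
  [217,224): 7 bp
  [224,240): 16 bp
  [240,245): 5 bp
  [245,265): 20 bp
  [265,281): 16 bp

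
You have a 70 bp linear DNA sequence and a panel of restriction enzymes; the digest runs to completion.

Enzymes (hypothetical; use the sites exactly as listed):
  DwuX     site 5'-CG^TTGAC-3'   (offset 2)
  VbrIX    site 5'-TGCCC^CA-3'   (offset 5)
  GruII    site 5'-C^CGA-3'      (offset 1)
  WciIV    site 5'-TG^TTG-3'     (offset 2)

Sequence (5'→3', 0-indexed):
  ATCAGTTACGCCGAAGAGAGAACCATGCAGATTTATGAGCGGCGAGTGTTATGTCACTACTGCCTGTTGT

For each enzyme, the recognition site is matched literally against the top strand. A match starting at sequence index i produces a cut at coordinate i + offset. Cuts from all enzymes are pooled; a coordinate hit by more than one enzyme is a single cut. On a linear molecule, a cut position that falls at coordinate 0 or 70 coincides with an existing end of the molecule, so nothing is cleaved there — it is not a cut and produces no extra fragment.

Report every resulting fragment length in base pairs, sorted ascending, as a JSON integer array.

[4,11,55]

Scan for sites:
  DwuX (CGTTGAC, off=2): no sites
  VbrIX (TGCCCCA, off=5): no sites
  GruII (CCGA, off=1): starts [10] → cuts [11]
  WciIV (TGTTG, off=2): starts [64] → cuts [66]

Pooled cuts: [11, 66]

Fragment lengths:
  [0,11): 11 bp
  [11,66): 55 bp
  [66,70): 4 bp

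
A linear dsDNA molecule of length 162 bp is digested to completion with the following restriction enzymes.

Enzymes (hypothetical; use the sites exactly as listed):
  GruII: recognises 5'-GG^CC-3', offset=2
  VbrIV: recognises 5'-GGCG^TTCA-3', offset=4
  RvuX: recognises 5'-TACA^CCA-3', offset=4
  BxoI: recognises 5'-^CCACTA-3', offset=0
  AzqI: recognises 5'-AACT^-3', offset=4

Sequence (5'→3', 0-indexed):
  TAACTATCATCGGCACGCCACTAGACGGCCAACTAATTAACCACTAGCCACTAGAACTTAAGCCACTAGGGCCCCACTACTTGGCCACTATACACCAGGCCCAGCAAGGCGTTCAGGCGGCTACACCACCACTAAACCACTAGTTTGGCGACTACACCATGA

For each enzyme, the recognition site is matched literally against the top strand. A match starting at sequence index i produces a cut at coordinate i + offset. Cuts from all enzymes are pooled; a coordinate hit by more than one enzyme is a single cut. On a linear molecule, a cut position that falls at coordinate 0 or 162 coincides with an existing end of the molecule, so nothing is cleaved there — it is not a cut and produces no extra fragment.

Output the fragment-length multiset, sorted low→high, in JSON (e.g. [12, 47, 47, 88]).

Scan for sites:
  GruII GGCC/2: at [26, 69, 82, 97] ⇒ [28, 71, 84, 99]
  VbrIV GGCGTTCA/4: at [107] ⇒ [111]
  RvuX TACACCA/4: at [90, 121, 152] ⇒ [94, 125, 156]
  BxoI CCACTA/0: at [17, 40, 47, 62, 73, 84, 128, 136] ⇒ [17, 40, 47, 62, 73, 84, 128, 136]
  AzqI AACT/4: at [1, 30, 54] ⇒ [5, 34, 58]

All cut coordinates (distinct, sorted): [5, 17, 28, 34, 40, 47, 58, 62, 71, 73, 84, 94, 99, 111, 125, 128, 136, 156]

Fragment lengths:
  [0,5): 5 bp
  [5,17): 12 bp
  [17,28): 11 bp
  [28,34): 6 bp
  [34,40): 6 bp
  [40,47): 7 bp
  [47,58): 11 bp
  [58,62): 4 bp
  [62,71): 9 bp
  [71,73): 2 bp
  [73,84): 11 bp
  [84,94): 10 bp
  [94,99): 5 bp
  [99,111): 12 bp
  [111,125): 14 bp
  [125,128): 3 bp
  [128,136): 8 bp
  [136,156): 20 bp
  [156,162): 6 bp

[2,3,4,5,5,6,6,6,7,8,9,10,11,11,11,12,12,14,20]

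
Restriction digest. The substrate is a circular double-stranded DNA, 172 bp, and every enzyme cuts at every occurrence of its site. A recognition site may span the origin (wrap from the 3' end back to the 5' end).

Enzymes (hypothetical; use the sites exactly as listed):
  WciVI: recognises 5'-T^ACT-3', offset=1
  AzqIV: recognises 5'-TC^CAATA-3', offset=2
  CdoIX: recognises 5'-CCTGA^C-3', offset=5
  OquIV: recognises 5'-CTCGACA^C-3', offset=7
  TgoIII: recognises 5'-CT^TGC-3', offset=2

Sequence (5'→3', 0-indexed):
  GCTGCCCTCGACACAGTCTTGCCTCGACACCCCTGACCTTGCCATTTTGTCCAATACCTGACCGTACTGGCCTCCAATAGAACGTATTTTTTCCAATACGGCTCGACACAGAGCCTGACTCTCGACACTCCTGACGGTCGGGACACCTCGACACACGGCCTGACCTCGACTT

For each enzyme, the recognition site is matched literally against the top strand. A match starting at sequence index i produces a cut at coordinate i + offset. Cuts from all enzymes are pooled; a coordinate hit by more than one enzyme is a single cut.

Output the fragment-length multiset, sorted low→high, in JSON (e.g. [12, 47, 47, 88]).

Site scan:
  WciVI TACT/1: at [64] ⇒ [65]
  AzqIV TCCAATA/2: at [49, 72, 91] ⇒ [51, 74, 93]
  CdoIX CCTGAC/5: at [31, 56, 113, 129, 158] ⇒ [36, 61, 118, 134, 163]
  OquIV CTCGACAC/7: at [6, 22, 101, 120, 146] ⇒ [13, 29, 108, 127, 153]
  TgoIII CTTGC/2: at [17, 37, 169] ⇒ [19, 39, 171]

All cut coordinates (distinct, sorted): [13, 19, 29, 36, 39, 51, 61, 65, 74, 93, 108, 118, 127, 134, 153, 163, 171]

Fragment lengths:
  13→19: 6 bp
  19→29: 10 bp
  29→36: 7 bp
  36→39: 3 bp
  39→51: 12 bp
  51→61: 10 bp
  61→65: 4 bp
  65→74: 9 bp
  74→93: 19 bp
  93→108: 15 bp
  108→118: 10 bp
  118→127: 9 bp
  127→134: 7 bp
  134→153: 19 bp
  153→163: 10 bp
  163→171: 8 bp
  171→13 (wrap): 172-171+13 = 14 bp

[3,4,6,7,7,8,9,9,10,10,10,10,12,14,15,19,19]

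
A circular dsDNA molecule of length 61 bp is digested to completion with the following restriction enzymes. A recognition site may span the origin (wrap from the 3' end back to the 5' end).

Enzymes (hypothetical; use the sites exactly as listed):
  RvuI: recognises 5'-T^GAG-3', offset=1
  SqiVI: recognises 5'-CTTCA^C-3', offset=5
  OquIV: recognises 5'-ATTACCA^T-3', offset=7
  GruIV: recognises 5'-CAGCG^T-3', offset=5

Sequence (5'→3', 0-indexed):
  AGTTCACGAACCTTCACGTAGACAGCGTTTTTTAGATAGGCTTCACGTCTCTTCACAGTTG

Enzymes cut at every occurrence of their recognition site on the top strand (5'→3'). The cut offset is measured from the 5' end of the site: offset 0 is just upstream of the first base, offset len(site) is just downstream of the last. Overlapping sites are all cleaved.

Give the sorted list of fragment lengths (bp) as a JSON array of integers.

Site scan:
  RvuI TGAG/1: at [59] ⇒ [60]
  SqiVI CTTCAC/5: at [11, 40, 50] ⇒ [16, 45, 55]
  OquIV (ATTACCAT, off=7): no sites
  GruIV CAGCGT/5: at [22] ⇒ [27]

All cut coordinates (distinct, sorted): [16, 27, 45, 55, 60]

Fragments:
  16→27: 11 bp
  27→45: 18 bp
  45→55: 10 bp
  55→60: 5 bp
  60→16 (wrap): 61-60+16 = 17 bp

[5,10,11,17,18]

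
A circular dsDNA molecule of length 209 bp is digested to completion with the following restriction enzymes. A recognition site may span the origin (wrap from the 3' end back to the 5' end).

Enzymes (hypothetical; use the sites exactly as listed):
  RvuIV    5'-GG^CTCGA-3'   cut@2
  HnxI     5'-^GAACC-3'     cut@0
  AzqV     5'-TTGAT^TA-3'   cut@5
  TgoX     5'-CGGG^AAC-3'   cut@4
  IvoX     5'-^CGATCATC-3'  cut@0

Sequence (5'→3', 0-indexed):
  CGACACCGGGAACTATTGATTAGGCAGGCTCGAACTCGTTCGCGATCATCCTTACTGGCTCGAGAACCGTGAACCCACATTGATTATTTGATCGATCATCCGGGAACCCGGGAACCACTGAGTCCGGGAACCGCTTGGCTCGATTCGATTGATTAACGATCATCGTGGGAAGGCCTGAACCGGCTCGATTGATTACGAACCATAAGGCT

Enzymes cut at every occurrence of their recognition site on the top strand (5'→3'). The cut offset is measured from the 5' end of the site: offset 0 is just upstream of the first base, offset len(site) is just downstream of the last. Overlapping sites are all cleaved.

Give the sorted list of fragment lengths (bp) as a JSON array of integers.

[1,1,1,3,3,5,7,7,7,8,8,10,10,10,11,11,12,14,14,15,15,16,20]

Scan for sites:
  RvuIV GGCTCGA/2: at [26, 56, 136, 181, 205] ⇒ [28, 58, 138, 183, 207]
  HnxI GAACC/0: at [63, 70, 103, 111, 127, 176, 196] ⇒ [63, 70, 103, 111, 127, 176, 196]
  AzqV TTGATTA/5: at [15, 79, 148, 188] ⇒ [20, 84, 153, 193]
  TgoX CGGGAAC/4: at [6, 100, 108, 124] ⇒ [10, 104, 112, 128]
  IvoX CGATCATC/0: at [42, 92, 156] ⇒ [42, 92, 156]

Pooled cuts: [10, 20, 28, 42, 58, 63, 70, 84, 92, 103, 104, 111, 112, 127, 128, 138, 153, 156, 176, 183, 193, 196, 207]

Fragments:
  10→20: 10 bp
  20→28: 8 bp
  28→42: 14 bp
  42→58: 16 bp
  58→63: 5 bp
  63→70: 7 bp
  70→84: 14 bp
  84→92: 8 bp
  92→103: 11 bp
  103→104: 1 bp
  104→111: 7 bp
  111→112: 1 bp
  112→127: 15 bp
  127→128: 1 bp
  128→138: 10 bp
  138→153: 15 bp
  153→156: 3 bp
  156→176: 20 bp
  176→183: 7 bp
  183→193: 10 bp
  193→196: 3 bp
  196→207: 11 bp
  207→10 (wrap): 209-207+10 = 12 bp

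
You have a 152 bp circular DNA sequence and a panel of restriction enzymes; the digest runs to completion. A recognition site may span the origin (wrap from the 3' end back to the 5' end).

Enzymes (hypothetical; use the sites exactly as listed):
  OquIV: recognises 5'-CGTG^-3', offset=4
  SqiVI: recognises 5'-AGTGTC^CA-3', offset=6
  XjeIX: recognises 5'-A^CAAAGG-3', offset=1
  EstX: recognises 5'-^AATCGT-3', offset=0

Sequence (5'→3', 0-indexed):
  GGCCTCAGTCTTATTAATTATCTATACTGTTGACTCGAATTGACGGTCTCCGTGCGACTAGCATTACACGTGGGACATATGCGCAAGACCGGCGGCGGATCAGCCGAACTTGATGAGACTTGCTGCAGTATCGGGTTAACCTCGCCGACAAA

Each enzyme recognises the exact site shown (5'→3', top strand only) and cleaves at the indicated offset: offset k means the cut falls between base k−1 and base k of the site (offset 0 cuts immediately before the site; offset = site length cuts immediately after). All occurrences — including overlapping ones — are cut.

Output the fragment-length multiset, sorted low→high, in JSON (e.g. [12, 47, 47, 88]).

Per-enzyme occurrences:
  OquIV (CGTG, off=4): starts [50, 68] → cuts [54, 72]
  SqiVI (AGTGTCCA, off=6): no sites
  XjeIX (ACAAAGG, off=1): starts [147] → cuts [148]
  EstX (AATCGT, off=0): no sites

Pooled cuts: [54, 72, 148]

Fragment lengths:
  54→72: 18 bp
  72→148: 76 bp
  148→54 (wrap): 152-148+54 = 58 bp

[18,58,76]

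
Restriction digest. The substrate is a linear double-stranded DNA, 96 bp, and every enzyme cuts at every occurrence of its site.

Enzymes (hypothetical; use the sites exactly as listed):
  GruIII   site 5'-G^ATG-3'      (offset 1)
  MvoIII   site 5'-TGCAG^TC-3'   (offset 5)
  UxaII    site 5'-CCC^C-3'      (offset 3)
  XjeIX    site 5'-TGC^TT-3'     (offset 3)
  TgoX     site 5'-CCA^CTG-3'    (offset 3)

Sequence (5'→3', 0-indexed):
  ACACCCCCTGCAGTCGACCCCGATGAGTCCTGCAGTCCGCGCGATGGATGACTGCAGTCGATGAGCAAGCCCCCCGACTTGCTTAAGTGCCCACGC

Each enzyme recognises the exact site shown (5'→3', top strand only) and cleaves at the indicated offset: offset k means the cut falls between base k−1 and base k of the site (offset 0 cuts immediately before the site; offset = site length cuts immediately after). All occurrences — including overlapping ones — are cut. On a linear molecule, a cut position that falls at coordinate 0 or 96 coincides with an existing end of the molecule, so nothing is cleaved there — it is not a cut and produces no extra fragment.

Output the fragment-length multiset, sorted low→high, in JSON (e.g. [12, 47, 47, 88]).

[1,1,1,2,3,4,6,6,7,8,8,10,12,13,14]

Site scan:
  GruIII (GATG, off=1): starts [21, 42, 46, 59] → cuts [22, 43, 47, 60]
  MvoIII (TGCAGTC, off=5): starts [8, 30, 52] → cuts [13, 35, 57]
  UxaII (CCCC, off=3): starts [3, 4, 17, 69, 70, 71] → cuts [6, 7, 20, 72, 73, 74]
  XjeIX (TGCTT, off=3): starts [79] → cuts [82]
  TgoX (CCACTG, off=3): no sites

Pooled cuts: [6, 7, 13, 20, 22, 35, 43, 47, 57, 60, 72, 73, 74, 82]

Fragment lengths:
  [0,6): 6 bp
  [6,7): 1 bp
  [7,13): 6 bp
  [13,20): 7 bp
  [20,22): 2 bp
  [22,35): 13 bp
  [35,43): 8 bp
  [43,47): 4 bp
  [47,57): 10 bp
  [57,60): 3 bp
  [60,72): 12 bp
  [72,73): 1 bp
  [73,74): 1 bp
  [74,82): 8 bp
  [82,96): 14 bp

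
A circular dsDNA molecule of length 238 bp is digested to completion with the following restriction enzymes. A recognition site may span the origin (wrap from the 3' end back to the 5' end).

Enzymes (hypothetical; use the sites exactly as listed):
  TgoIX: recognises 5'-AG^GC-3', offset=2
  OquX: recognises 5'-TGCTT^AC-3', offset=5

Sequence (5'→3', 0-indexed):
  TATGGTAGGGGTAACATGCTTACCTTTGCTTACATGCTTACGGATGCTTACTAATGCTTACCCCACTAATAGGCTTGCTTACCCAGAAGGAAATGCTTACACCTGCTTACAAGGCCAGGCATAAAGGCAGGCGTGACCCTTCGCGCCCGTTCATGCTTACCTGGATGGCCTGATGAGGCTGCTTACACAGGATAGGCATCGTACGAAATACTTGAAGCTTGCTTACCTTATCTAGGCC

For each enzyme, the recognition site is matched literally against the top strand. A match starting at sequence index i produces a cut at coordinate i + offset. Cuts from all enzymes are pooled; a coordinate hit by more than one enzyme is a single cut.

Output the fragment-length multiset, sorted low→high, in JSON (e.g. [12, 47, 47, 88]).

[4,5,5,7,8,8,8,10,10,10,10,11,11,13,18,19,24,28,29]

Per-enzyme occurrences:
  TgoIX (AGGC, off=2): starts [70, 111, 116, 124, 128, 175, 193, 233] → cuts [72, 113, 118, 126, 130, 177, 195, 235]
  OquX (TGCTTAC, off=5): starts [16, 26, 34, 44, 54, 75, 93, 103, 153, 179, 219] → cuts [21, 31, 39, 49, 59, 80, 98, 108, 158, 184, 224]

Pooled cuts: [21, 31, 39, 49, 59, 72, 80, 98, 108, 113, 118, 126, 130, 158, 177, 184, 195, 224, 235]

Fragments:
  21→31: 10 bp
  31→39: 8 bp
  39→49: 10 bp
  49→59: 10 bp
  59→72: 13 bp
  72→80: 8 bp
  80→98: 18 bp
  98→108: 10 bp
  108→113: 5 bp
  113→118: 5 bp
  118→126: 8 bp
  126→130: 4 bp
  130→158: 28 bp
  158→177: 19 bp
  177→184: 7 bp
  184→195: 11 bp
  195→224: 29 bp
  224→235: 11 bp
  235→21 (wrap): 238-235+21 = 24 bp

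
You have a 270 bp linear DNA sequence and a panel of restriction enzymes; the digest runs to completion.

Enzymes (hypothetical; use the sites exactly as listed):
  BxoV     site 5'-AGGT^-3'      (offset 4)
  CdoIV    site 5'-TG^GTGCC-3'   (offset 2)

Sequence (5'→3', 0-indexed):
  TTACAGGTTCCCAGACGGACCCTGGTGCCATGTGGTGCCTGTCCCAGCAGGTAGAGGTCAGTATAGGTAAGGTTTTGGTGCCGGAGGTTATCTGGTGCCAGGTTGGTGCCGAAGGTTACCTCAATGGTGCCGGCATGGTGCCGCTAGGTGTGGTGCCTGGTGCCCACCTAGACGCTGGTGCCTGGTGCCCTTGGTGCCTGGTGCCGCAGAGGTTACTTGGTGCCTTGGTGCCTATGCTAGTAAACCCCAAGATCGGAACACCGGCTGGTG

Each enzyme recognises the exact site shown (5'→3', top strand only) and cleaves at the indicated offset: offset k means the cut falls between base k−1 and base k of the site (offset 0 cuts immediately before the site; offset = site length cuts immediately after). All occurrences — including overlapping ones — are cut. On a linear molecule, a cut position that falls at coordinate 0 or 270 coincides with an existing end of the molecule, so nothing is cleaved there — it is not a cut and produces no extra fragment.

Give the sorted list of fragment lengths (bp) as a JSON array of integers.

Site scan:
  BxoV (AGGT, off=4): starts [4, 48, 54, 64, 69, 84, 99, 112, 145, 209] → cuts [8, 52, 58, 68, 73, 88, 103, 116, 149, 213]
  CdoIV (TGGTGCC, off=2): starts [22, 32, 75, 92, 103, 124, 135, 150, 157, 175, 182, 191, 198, 217, 225] → cuts [24, 34, 77, 94, 105, 126, 137, 152, 159, 177, 184, 193, 200, 219, 227]

Pooled cuts: [8, 24, 34, 52, 58, 68, 73, 77, 88, 94, 103, 105, 116, 126, 137, 149, 152, 159, 177, 184, 193, 200, 213, 219, 227]

Fragment lengths:
  [0,8): 8 bp
  [8,24): 16 bp
  [24,34): 10 bp
  [34,52): 18 bp
  [52,58): 6 bp
  [58,68): 10 bp
  [68,73): 5 bp
  [73,77): 4 bp
  [77,88): 11 bp
  [88,94): 6 bp
  [94,103): 9 bp
  [103,105): 2 bp
  [105,116): 11 bp
  [116,126): 10 bp
  [126,137): 11 bp
  [137,149): 12 bp
  [149,152): 3 bp
  [152,159): 7 bp
  [159,177): 18 bp
  [177,184): 7 bp
  [184,193): 9 bp
  [193,200): 7 bp
  [200,213): 13 bp
  [213,219): 6 bp
  [219,227): 8 bp
  [227,270): 43 bp

[2,3,4,5,6,6,6,7,7,7,8,8,9,9,10,10,10,11,11,11,12,13,16,18,18,43]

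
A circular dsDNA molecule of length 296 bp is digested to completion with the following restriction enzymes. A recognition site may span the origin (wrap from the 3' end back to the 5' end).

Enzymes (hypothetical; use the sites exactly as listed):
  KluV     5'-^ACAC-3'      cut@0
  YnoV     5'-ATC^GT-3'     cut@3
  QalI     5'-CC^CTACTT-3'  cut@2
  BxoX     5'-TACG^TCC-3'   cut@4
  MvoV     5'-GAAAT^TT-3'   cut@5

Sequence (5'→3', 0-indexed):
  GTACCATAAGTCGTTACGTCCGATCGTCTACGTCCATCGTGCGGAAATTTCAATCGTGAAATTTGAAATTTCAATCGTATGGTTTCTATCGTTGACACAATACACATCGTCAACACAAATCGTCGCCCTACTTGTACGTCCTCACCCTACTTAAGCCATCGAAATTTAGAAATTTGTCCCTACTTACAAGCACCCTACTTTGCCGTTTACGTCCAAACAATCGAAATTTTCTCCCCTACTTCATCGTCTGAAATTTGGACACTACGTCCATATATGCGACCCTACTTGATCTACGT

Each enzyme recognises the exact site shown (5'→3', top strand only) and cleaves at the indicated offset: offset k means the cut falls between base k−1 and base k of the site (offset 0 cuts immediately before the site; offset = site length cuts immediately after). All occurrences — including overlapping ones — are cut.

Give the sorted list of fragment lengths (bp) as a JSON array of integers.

[4,4,4,6,6,6,7,7,7,7,7,7,7,7,8,8,8,8,9,9,10,10,11,14,15,15,16,17,19,33]

Scan for sites:
  KluV (ACAC, off=0): starts [94, 101, 112, 258] → cuts [94, 101, 112, 258]
  YnoV (ATCGT, off=3): starts [22, 35, 52, 73, 87, 105, 118, 242] → cuts [25, 38, 55, 76, 90, 108, 121, 245]
  QalI (CCCTACTT, off=2): starts [125, 144, 177, 192, 233, 279] → cuts [127, 146, 179, 194, 235, 281]
  BxoX (TACGTCC, off=4): starts [14, 28, 134, 207, 262] → cuts [18, 32, 138, 211, 266]
  MvoV (GAAATTT, off=5): starts [43, 57, 64, 160, 168, 222, 249] → cuts [48, 62, 69, 165, 173, 227, 254]

All cut coordinates (distinct, sorted): [18, 25, 32, 38, 48, 55, 62, 69, 76, 90, 94, 101, 108, 112, 121, 127, 138, 146, 165, 173, 179, 194, 211, 227, 235, 245, 254, 258, 266, 281]

Fragment lengths:
  18→25: 7 bp
  25→32: 7 bp
  32→38: 6 bp
  38→48: 10 bp
  48→55: 7 bp
  55→62: 7 bp
  62→69: 7 bp
  69→76: 7 bp
  76→90: 14 bp
  90→94: 4 bp
  94→101: 7 bp
  101→108: 7 bp
  108→112: 4 bp
  112→121: 9 bp
  121→127: 6 bp
  127→138: 11 bp
  138→146: 8 bp
  146→165: 19 bp
  165→173: 8 bp
  173→179: 6 bp
  179→194: 15 bp
  194→211: 17 bp
  211→227: 16 bp
  227→235: 8 bp
  235→245: 10 bp
  245→254: 9 bp
  254→258: 4 bp
  258→266: 8 bp
  266→281: 15 bp
  281→18 (wrap): 296-281+18 = 33 bp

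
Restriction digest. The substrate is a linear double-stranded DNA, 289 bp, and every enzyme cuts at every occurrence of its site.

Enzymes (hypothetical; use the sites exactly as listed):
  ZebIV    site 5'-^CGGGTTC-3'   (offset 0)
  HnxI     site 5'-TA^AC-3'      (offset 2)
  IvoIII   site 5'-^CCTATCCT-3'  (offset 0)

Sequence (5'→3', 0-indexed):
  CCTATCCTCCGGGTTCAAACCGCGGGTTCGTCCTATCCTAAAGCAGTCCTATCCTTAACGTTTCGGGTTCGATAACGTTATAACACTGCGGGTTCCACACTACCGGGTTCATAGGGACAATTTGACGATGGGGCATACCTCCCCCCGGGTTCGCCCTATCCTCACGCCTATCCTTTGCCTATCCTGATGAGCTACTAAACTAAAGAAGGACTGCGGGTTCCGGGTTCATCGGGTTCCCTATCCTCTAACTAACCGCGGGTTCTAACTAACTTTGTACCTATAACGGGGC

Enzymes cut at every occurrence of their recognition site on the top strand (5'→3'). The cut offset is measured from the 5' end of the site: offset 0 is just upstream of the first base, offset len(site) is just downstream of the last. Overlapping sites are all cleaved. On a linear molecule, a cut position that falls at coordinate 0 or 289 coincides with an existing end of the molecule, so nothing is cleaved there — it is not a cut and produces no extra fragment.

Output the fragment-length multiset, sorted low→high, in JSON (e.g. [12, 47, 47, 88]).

[4,4,4,6,6,7,7,7,8,9,9,9,9,9,10,11,11,11,12,13,14,15,16,36,42]

Scan for sites:
  ZebIV (CGGGTTC, off=0): starts [9, 22, 63, 88, 103, 145, 213, 220, 229, 255] → cuts [9, 22, 63, 88, 103, 145, 213, 220, 229, 255]
  HnxI (TAAC, off=2): starts [55, 72, 80, 245, 249, 262, 266, 280] → cuts [57, 74, 82, 247, 251, 264, 268, 282]
  IvoIII (CCTATCCT, off=0): starts [0, 31, 47, 154, 166, 177, 236] → cuts [31, 47, 154, 166, 177, 236] (position 0 is a terminus of the linear molecule — no cut)

Pooled cuts: [9, 22, 31, 47, 57, 63, 74, 82, 88, 103, 145, 154, 166, 177, 213, 220, 229, 236, 247, 251, 255, 264, 268, 282]

Fragments:
  [0,9): 9 bp
  [9,22): 13 bp
  [22,31): 9 bp
  [31,47): 16 bp
  [47,57): 10 bp
  [57,63): 6 bp
  [63,74): 11 bp
  [74,82): 8 bp
  [82,88): 6 bp
  [88,103): 15 bp
  [103,145): 42 bp
  [145,154): 9 bp
  [154,166): 12 bp
  [166,177): 11 bp
  [177,213): 36 bp
  [213,220): 7 bp
  [220,229): 9 bp
  [229,236): 7 bp
  [236,247): 11 bp
  [247,251): 4 bp
  [251,255): 4 bp
  [255,264): 9 bp
  [264,268): 4 bp
  [268,282): 14 bp
  [282,289): 7 bp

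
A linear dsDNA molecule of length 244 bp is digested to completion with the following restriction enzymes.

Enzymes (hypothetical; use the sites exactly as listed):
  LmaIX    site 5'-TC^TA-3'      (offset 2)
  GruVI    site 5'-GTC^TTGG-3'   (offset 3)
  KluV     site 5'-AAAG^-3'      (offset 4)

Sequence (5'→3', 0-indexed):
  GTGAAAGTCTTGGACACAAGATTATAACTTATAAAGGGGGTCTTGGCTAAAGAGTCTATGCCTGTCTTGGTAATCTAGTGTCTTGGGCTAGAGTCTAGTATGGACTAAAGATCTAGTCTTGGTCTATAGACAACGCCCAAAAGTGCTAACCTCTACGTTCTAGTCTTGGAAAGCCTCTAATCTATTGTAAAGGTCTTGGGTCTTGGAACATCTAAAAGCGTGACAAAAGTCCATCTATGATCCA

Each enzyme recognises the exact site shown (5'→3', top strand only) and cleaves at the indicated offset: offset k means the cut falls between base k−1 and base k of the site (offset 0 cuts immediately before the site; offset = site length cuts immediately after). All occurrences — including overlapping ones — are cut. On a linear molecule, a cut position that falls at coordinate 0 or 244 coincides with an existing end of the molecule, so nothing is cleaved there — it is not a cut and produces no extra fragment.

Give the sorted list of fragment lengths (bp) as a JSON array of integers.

[2,3,3,4,4,5,5,5,6,6,6,6,7,7,7,7,8,9,9,10,10,10,10,10,11,13,15,19,27]

Per-enzyme occurrences:
  LmaIX (TCTA, off=2): starts [54, 73, 93, 111, 122, 151, 158, 175, 180, 210, 233] → cuts [56, 75, 95, 113, 124, 153, 160, 177, 182, 212, 235]
  GruVI (GTCTTGG, off=3): starts [6, 39, 63, 79, 115, 162, 192, 199] → cuts [9, 42, 66, 82, 118, 165, 195, 202]
  KluV (AAAG, off=4): starts [3, 32, 48, 106, 139, 169, 188, 214, 225] → cuts [7, 36, 52, 110, 143, 173, 192, 218, 229]

Pooled cuts: [7, 9, 36, 42, 52, 56, 66, 75, 82, 95, 110, 113, 118, 124, 143, 153, 160, 165, 173, 177, 182, 192, 195, 202, 212, 218, 229, 235]

Fragment lengths:
  [0,7): 7 bp
  [7,9): 2 bp
  [9,36): 27 bp
  [36,42): 6 bp
  [42,52): 10 bp
  [52,56): 4 bp
  [56,66): 10 bp
  [66,75): 9 bp
  [75,82): 7 bp
  [82,95): 13 bp
  [95,110): 15 bp
  [110,113): 3 bp
  [113,118): 5 bp
  [118,124): 6 bp
  [124,143): 19 bp
  [143,153): 10 bp
  [153,160): 7 bp
  [160,165): 5 bp
  [165,173): 8 bp
  [173,177): 4 bp
  [177,182): 5 bp
  [182,192): 10 bp
  [192,195): 3 bp
  [195,202): 7 bp
  [202,212): 10 bp
  [212,218): 6 bp
  [218,229): 11 bp
  [229,235): 6 bp
  [235,244): 9 bp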